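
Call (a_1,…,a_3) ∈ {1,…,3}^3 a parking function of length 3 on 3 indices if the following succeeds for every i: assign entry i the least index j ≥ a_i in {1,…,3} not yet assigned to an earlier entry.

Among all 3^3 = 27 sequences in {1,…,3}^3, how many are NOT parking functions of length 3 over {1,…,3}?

11

Count = 1·4^2 = 1 · 16 = 16 [KW]
E.g. (2,3,3) → sorted (2,3,3): b_1=2>1, not a PF.
3^3 − 16 = 27 − 16 = 11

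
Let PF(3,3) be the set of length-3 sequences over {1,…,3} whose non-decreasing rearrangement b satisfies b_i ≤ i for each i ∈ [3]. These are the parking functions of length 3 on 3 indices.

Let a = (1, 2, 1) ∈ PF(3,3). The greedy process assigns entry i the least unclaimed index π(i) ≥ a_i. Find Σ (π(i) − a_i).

Σπ = 6 ({1..3} each once); Σa = 1+2+1 = 4; disp = 6−4 = 2.

2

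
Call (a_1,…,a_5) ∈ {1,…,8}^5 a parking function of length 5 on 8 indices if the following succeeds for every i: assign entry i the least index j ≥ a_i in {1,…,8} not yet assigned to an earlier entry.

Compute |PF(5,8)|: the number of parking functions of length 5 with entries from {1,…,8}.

26244

|PF| = (9−5)·9^(5−1) = 4·6561 = 26244
Check (5,8,1,4,1) → sorted (1,1,4,5,8): b_i ≤ 3+i ∀i, a PF.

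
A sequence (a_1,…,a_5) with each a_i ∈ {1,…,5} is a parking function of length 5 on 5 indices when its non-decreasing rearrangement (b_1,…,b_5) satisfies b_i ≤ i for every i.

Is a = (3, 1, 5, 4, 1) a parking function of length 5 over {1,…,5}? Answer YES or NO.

Sorted: b = (1, 1, 3, 4, 5).
  b_1=1 ≤ 1
  b_2=1 ≤ 2
  b_3=3 ≤ 3
  b_4=4 ≤ 4
  b_5=5 ≤ 5
All bounds hold ⇒ YES

YES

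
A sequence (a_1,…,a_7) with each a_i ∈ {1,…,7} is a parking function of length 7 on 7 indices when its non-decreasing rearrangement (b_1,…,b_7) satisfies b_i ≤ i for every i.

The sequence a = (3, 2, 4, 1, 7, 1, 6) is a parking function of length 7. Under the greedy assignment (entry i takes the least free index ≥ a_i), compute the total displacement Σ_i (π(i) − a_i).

4

Σπ = 7·8/2 = 28 (π permutes [7]); Σa = 3+2+4+1+7+1+6 = 24; disp = 28−24 = 4.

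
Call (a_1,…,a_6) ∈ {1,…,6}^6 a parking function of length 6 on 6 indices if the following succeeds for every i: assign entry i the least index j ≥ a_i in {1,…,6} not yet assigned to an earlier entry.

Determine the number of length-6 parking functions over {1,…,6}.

16807

|PF| = 1·7^5 = 1×16807 = 16807 [KW]
Check (5,2,2,1,1,2) → sorted (1,1,2,2,2,5): b_i ≤ i ∀i, a PF.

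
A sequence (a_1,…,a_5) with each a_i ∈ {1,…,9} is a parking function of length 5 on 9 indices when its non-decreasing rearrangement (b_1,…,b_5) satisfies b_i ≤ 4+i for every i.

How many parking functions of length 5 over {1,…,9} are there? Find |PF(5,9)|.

#PF = (9+1−5)·(9+1)^{5−1} = 5×10000 = 50000 (Pollak)
One tuple (5,5,4,6,4) → sorted (4,4,5,5,6): b_i ≤ 4+i ∀i, a PF.

50000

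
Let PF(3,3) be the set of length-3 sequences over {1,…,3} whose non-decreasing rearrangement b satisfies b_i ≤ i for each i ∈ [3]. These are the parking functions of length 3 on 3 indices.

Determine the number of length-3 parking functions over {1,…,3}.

#PF = (4−3)·4^(3−1) = 1·16 = 16 [KW]
Example (1,1,3) → sorted (1,1,3): b_i ≤ i ∀i, a PF.

16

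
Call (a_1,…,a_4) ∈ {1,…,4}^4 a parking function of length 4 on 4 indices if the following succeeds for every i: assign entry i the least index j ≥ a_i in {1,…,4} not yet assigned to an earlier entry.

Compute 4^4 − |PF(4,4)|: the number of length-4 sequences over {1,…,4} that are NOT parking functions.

131

|PF(4,4)| = (5−4)·5^(4−1) = 1·125 = 125 [KW]
One tuple (3,3,1,3) → sorted (1,3,3,3): b_2=3>2, not a PF.
Total 256; non-PF = 256−125 = 131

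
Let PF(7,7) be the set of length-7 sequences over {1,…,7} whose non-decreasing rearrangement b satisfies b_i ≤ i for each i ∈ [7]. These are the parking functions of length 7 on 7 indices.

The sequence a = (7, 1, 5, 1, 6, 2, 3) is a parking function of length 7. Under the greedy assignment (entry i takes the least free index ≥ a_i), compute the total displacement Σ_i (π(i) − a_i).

Σπ(i) = 1+…+7 = 28; Σa = 7+1+5+1+6+2+3 = 25; disp = 28−25 = 3.

3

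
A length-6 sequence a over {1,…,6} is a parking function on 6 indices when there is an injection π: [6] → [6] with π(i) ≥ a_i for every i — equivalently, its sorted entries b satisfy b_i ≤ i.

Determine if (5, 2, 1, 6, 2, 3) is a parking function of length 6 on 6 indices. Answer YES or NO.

YES

Rearranged: b = (1, 2, 2, 3, 5, 6).
  b_1=1 ≤ 1
  b_2=2 ≤ 2
  b_3=2 ≤ 3
  b_4=3 ≤ 4
  b_5=5 ≤ 5
  b_6=6 ≤ 6
All bounds hold ⇒ YES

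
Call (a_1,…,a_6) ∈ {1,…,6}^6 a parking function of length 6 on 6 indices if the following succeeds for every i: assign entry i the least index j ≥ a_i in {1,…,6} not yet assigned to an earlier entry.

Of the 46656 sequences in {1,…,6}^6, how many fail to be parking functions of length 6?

29849

|PF(6,6)| = (6+1−6)·(6+1)^{6−1} = 1 · 16807 = 16807 [KW]
Check (5,6,2,5,6,2) → sorted (2,2,5,5,6,6): b_1=2>1, not a PF.
So 46656 − 16807 = 29849 fail.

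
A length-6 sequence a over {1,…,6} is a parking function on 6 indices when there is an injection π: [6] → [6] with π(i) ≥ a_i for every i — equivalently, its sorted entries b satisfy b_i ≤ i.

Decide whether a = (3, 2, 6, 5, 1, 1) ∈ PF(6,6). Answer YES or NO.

YES

Order a: b = (1, 1, 2, 3, 5, 6).
  b_1=1 ≤ 1
  b_2=1 ≤ 2
  b_3=2 ≤ 3
  b_4=3 ≤ 4
  b_5=5 ≤ 5
  b_6=6 ≤ 6
All bounds hold ⇒ YES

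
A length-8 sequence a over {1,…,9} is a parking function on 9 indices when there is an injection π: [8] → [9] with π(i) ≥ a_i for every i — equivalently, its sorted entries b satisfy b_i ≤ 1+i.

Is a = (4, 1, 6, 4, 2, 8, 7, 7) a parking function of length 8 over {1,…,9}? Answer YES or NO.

Order a: b = (1, 2, 4, 4, 6, 7, 7, 8).
  b_1=1 ≤ 2
  b_2=2 ≤ 3
  b_3=4 ≤ 4
  b_4=4 ≤ 5
  b_5=6 ≤ 6
  b_6=7 ≤ 7
  b_7=7 ≤ 8
  b_8=8 ≤ 9
All bounds hold ⇒ YES

YES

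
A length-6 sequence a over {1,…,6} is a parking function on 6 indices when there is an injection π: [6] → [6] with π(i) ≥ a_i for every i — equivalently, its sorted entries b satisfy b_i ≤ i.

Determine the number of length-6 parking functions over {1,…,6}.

16807

Count = (7−6)·7^(6−1) = 1×16807 = 16807
Example (1,2,1,2,1,4) → sorted (1,1,1,2,2,4): b_i ≤ i ∀i, a PF.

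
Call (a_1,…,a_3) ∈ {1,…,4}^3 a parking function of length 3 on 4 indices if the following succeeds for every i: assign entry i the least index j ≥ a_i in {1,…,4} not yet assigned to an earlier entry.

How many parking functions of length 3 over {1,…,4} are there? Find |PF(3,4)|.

|PF(3,4)| = (5−3)·5^(3−1) = 2 · 25 = 50 (Pollak)
Check (1,4,2) → sorted (1,2,4): b_i ≤ 1+i ∀i, a PF.

50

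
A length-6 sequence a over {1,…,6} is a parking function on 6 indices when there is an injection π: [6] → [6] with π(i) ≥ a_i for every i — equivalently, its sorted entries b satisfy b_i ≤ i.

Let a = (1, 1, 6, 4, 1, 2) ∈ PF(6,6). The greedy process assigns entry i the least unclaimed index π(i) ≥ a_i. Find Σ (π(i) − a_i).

6

Σπ = 6·7/2 = 21 (π permutes [6]); Σa = 1+1+6+4+1+2 = 15; disp = 21−15 = 6.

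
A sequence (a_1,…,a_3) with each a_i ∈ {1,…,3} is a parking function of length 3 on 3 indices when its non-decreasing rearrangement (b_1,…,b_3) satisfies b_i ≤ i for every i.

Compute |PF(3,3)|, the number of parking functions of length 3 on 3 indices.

16

Count = 1·4^2 = 1×16 = 16 (Konheim–Weiss)
E.g. (2,1,3) → sorted (1,2,3): b_i ≤ i ∀i, a PF.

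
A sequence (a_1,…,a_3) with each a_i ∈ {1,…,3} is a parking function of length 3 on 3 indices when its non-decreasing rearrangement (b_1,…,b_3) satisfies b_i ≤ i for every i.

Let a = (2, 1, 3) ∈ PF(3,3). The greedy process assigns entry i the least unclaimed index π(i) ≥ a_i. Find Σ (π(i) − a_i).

Σπ = 3·4/2 = 6 (π permutes [3]); Σa = 2+1+3 = 6; disp = 6−6 = 0.

0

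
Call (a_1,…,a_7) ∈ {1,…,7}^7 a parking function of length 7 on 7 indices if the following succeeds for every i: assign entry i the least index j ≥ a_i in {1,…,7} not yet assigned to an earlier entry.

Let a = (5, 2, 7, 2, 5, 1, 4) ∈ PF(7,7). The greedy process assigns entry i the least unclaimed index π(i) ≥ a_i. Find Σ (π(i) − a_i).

Σπ = 28 ({1..7} each once); Σa = 5+2+7+2+5+1+4 = 26; disp = 28−26 = 2.

2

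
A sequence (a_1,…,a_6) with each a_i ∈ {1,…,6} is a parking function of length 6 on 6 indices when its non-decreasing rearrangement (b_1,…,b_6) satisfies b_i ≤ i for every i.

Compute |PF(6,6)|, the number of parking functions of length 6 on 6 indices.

16807

#PF = (7−6)·7^(6−1) = 1·16807 = 16807 (Konheim–Weiss)
E.g. (3,1,1,1,3,6) → sorted (1,1,1,3,3,6): b_i ≤ i ∀i, a PF.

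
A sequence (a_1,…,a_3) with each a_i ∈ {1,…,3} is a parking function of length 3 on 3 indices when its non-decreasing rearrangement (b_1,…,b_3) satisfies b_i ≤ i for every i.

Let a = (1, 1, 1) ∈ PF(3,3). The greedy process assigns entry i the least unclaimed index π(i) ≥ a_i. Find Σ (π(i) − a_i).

Σπ(i) = 1+…+3 = 6; Σa = 1+1+1 = 3; disp = 6−3 = 3.

3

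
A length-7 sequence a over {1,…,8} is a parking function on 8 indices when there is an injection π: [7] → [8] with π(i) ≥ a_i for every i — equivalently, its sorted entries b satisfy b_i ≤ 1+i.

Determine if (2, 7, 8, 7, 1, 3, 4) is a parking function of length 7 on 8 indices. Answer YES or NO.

Order a: b = (1, 2, 3, 4, 7, 7, 8).
  b_1=1 ≤ 2
  b_2=2 ≤ 3
  b_3=3 ≤ 4
  b_4=4 ≤ 5
  b_5=7 > 6
  fails at i=5 ⇒ NO

NO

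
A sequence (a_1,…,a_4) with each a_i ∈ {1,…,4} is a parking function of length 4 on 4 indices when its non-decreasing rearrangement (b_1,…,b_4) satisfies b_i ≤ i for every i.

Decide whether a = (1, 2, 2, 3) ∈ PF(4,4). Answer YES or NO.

Sorted: b = (1, 2, 2, 3).
  b_1=1 ≤ 1
  b_2=2 ≤ 2
  b_3=2 ≤ 3
  b_4=3 ≤ 4
All bounds hold ⇒ YES

YES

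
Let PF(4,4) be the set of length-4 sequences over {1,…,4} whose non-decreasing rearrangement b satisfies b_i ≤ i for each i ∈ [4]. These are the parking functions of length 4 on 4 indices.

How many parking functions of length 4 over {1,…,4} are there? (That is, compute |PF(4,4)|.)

125

|PF| = (4−4+1)·(4+1)^(4−1) = 1 · 125 = 125 [KW]
One tuple (2,1,1,2) → sorted (1,1,2,2): b_i ≤ i ∀i, a PF.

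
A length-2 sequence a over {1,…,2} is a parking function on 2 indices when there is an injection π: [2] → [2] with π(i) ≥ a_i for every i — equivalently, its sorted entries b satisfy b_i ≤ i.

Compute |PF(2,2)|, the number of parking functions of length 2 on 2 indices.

Count = (3−2)·3^(2−1) = 1 · 3 = 3 (Pollak)
One tuple (1,1) → sorted (1,1): b_i ≤ i ∀i, a PF.

3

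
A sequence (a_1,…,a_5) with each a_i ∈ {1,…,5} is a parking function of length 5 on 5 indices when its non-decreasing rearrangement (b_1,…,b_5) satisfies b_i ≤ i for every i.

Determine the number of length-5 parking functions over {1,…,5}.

1296

|PF| = (5+1−5)·(5+1)^{5−1} = 1×1296 = 1296 [KW]
E.g. (5,2,4,1,2) → sorted (1,2,2,4,5): b_i ≤ i ∀i, a PF.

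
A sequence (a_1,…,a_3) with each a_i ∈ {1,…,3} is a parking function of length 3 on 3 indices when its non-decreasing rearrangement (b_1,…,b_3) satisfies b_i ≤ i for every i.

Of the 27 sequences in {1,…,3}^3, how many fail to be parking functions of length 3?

11

|PF(3,3)| = (3+1−3)·(3+1)^{3−1} = 1×16 = 16 [KW]
One tuple (2,3,3) → sorted (2,3,3): b_1=2>1, not a PF.
So 27 − 16 = 11 fail.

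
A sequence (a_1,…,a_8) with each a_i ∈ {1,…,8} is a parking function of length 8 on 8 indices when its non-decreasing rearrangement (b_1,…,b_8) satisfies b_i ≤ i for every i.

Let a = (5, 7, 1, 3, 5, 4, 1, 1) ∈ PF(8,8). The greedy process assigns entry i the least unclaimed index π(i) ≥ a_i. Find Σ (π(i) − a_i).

Σπ = 36 ({1..8} each once); Σa = 5+7+1+3+5+4+1+1 = 27; disp = 36−27 = 9.

9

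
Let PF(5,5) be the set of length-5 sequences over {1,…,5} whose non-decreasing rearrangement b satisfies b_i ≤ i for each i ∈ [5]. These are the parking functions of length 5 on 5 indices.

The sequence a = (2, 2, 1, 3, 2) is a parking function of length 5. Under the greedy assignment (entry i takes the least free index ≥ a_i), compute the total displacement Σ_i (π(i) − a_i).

5

Σπ = 15 ({1..5} each once); Σa = 2+2+1+3+2 = 10; disp = 15−10 = 5.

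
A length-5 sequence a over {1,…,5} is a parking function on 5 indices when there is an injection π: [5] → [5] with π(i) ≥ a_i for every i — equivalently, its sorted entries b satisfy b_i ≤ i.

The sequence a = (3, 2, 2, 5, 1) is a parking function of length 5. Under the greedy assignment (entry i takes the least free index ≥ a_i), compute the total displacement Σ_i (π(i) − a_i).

2

Σπ = 5·6/2 = 15 (π permutes [5]); Σa = 3+2+2+5+1 = 13; disp = 15−13 = 2.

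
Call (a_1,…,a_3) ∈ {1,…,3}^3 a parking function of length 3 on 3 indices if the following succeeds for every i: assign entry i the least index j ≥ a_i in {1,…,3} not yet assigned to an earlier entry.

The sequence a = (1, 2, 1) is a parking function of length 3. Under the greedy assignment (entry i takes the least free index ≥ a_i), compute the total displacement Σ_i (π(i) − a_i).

Σπ = 3·4/2 = 6 (π permutes [3]); Σa = 1+2+1 = 4; disp = 6−4 = 2.

2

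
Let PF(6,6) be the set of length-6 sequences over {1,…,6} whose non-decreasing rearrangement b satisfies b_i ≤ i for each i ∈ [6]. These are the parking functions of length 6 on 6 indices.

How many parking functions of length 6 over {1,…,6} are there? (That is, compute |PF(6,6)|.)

16807

|PF| = 1·7^5 = 1×16807 = 16807 [KW]
E.g. (1,4,3,5,4,2) → sorted (1,2,3,4,4,5): b_i ≤ i ∀i, a PF.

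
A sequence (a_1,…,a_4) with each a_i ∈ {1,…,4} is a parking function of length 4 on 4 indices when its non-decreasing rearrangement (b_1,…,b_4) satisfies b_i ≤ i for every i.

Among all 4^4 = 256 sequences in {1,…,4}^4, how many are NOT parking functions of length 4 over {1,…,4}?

|PF| = (5−4)·5^(4−1) = 1·125 = 125
E.g. (4,4,3,3) → sorted (3,3,4,4): b_1=3>1, not a PF.
So 256 − 125 = 131 fail.

131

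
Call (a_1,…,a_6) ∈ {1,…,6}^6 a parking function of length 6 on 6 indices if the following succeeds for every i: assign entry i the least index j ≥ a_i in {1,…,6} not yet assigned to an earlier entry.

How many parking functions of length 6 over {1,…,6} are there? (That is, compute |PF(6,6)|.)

16807

|PF(6,6)| = (6+1−6)·(6+1)^{6−1} = 1·16807 = 16807 [KW]
One tuple (1,6,2,5,1,1) → sorted (1,1,1,2,5,6): b_i ≤ i ∀i, a PF.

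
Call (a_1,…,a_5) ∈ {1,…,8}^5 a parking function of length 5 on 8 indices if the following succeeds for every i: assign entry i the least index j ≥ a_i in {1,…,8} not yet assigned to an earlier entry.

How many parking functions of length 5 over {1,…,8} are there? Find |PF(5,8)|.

|PF(5,8)| = (8+1−5)·(8+1)^{5−1} = 4 · 6561 = 26244 (Konheim–Weiss)
Example (2,3,6,1,4) → sorted (1,2,3,4,6): b_i ≤ 3+i ∀i, a PF.

26244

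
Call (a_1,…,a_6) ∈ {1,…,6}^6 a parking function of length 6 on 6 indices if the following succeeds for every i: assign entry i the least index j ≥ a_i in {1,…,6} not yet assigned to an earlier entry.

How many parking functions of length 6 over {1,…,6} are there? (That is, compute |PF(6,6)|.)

Count = (6−6+1)·(6+1)^(6−1) = 1 · 16807 = 16807 (Pollak)
Check (1,2,2,5,2,5) → sorted (1,2,2,2,5,5): b_i ≤ i ∀i, a PF.

16807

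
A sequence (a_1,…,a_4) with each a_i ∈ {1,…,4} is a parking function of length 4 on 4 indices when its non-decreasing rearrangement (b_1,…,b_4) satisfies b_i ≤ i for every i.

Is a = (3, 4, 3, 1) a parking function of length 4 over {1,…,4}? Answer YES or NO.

NO

Order a: b = (1, 3, 3, 4).
  b_1=1 ≤ 1
  b_2=3 > 2
  fails at i=2 ⇒ NO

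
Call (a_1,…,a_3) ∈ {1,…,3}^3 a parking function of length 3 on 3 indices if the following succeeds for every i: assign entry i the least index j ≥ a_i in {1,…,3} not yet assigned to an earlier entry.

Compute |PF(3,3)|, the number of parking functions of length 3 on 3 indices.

16

#PF = (4−3)·4^(3−1) = 1·16 = 16
E.g. (1,1,2) → sorted (1,1,2): b_i ≤ i ∀i, a PF.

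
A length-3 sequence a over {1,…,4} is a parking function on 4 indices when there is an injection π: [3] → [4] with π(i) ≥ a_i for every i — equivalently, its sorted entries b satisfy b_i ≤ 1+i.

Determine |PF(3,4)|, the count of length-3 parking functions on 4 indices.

|PF| = (5−3)·5^(3−1) = 2·25 = 50 (Pollak)
E.g. (2,4,1) → sorted (1,2,4): b_i ≤ 1+i ∀i, a PF.

50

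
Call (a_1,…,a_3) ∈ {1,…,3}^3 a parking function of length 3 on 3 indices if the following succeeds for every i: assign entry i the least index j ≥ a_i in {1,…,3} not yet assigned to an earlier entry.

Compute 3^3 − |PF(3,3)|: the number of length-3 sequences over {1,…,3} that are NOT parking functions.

11

|PF(3,3)| = (3+1−3)·(3+1)^{3−1} = 1 · 16 = 16 [KW]
Example (3,3,3) → sorted (3,3,3): b_1=3>1, not a PF.
3^3 − 16 = 27 − 16 = 11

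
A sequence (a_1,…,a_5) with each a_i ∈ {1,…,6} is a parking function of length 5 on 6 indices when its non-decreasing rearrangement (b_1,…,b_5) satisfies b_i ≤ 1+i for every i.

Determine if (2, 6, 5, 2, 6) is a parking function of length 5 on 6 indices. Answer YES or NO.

Sorted: b = (2, 2, 5, 6, 6).
  b_1=2 ≤ 2
  b_2=2 ≤ 3
  b_3=5 > 4
  fails at i=3 ⇒ NO

NO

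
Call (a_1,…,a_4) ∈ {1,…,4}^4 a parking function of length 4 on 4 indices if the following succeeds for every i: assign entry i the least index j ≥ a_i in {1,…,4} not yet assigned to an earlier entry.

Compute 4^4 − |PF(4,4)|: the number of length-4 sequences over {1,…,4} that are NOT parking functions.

131

Count = (4−4+1)·(4+1)^(4−1) = 1·125 = 125 (Pollak)
One tuple (3,4,4,3) → sorted (3,3,4,4): b_1=3>1, not a PF.
So 256 − 125 = 131 fail.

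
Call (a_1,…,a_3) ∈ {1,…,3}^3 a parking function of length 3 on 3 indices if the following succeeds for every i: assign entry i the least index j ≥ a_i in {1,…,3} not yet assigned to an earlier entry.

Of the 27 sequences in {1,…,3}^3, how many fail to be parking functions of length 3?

|PF| = (3+1−3)·(3+1)^{3−1} = 1×16 = 16 (Konheim–Weiss)
One tuple (3,3,2) → sorted (2,3,3): b_1=2>1, not a PF.
So 27 − 16 = 11 fail.

11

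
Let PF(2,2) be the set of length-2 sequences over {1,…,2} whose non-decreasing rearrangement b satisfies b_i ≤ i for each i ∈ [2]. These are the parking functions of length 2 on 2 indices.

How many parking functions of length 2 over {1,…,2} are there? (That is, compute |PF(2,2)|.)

3

|PF| = (2+1−2)·(2+1)^{2−1} = 1×3 = 3 [KW]
One tuple (1,1) → sorted (1,1): b_i ≤ i ∀i, a PF.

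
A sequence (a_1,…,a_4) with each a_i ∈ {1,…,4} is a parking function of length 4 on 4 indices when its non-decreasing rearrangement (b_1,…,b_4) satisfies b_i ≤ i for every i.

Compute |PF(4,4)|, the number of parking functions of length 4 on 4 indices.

125

Count = 1·5^3 = 1×125 = 125 [KW]
One tuple (2,1,2,2) → sorted (1,2,2,2): b_i ≤ i ∀i, a PF.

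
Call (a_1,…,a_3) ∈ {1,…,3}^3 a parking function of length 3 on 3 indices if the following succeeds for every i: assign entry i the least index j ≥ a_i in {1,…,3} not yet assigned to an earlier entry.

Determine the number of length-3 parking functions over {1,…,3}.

|PF(3,3)| = (3+1−3)·(3+1)^{3−1} = 1 · 16 = 16
Check (1,3,1) → sorted (1,1,3): b_i ≤ i ∀i, a PF.

16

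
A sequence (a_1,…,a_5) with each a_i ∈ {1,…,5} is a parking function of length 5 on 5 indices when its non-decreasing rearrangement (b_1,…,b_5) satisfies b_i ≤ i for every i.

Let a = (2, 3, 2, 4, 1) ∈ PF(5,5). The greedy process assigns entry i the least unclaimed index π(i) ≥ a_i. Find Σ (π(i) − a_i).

3

Σπ(i) = 1+…+5 = 15; Σa = 2+3+2+4+1 = 12; disp = 15−12 = 3.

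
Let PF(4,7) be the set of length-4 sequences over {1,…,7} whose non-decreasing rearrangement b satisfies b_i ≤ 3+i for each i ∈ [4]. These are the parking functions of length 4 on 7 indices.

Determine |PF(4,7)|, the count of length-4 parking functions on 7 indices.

|PF(4,7)| = (7−4+1)·(7+1)^(4−1) = 4 · 512 = 2048 [KW]
Check (3,4,2,7) → sorted (2,3,4,7): b_i ≤ 3+i ∀i, a PF.

2048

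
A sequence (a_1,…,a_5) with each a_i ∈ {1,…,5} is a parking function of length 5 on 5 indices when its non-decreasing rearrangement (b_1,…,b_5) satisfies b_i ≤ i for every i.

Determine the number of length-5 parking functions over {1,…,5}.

Count = (5+1−5)·(5+1)^{5−1} = 1·1296 = 1296 (Pollak)
One tuple (2,4,1,3,2) → sorted (1,2,2,3,4): b_i ≤ i ∀i, a PF.

1296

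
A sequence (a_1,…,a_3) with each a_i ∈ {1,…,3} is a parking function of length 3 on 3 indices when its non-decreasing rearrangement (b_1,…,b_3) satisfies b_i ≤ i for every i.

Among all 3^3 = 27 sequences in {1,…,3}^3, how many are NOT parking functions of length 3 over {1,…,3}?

11

#PF = (4−3)·4^(3−1) = 1×16 = 16 [KW]
One tuple (3,2,3) → sorted (2,3,3): b_1=2>1, not a PF.
Total 27; non-PF = 27−16 = 11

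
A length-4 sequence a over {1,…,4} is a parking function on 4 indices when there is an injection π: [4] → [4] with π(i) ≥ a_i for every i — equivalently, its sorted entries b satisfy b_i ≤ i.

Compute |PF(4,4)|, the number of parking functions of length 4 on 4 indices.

125

Count = (4−4+1)·(4+1)^(4−1) = 1 · 125 = 125
Example (2,1,4,2) → sorted (1,2,2,4): b_i ≤ i ∀i, a PF.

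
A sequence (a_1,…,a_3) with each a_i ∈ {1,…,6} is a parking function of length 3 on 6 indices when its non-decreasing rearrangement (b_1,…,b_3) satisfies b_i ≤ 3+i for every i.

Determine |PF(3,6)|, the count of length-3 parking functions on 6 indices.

#PF = (7−3)·7^(3−1) = 4·49 = 196 [KW]
Example (4,2,4) → sorted (2,4,4): b_i ≤ 3+i ∀i, a PF.

196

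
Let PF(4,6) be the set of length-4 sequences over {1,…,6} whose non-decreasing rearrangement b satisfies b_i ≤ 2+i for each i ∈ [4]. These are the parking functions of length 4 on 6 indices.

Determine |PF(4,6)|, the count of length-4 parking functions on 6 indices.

|PF(4,6)| = (6−4+1)·(6+1)^(4−1) = 3×343 = 1029 (Konheim–Weiss)
One tuple (5,5,2,1) → sorted (1,2,5,5): b_i ≤ 2+i ∀i, a PF.

1029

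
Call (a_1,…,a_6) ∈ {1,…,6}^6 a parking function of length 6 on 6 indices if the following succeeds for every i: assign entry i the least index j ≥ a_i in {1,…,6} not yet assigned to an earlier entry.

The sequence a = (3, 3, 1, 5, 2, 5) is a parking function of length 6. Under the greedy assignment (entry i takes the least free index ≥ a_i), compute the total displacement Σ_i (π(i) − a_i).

2

Σπ = 21 ({1..6} each once); Σa = 3+3+1+5+2+5 = 19; disp = 21−19 = 2.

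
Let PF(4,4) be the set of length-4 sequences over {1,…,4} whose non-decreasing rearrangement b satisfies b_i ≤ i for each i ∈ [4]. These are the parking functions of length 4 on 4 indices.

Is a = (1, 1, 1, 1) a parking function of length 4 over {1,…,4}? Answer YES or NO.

Rearranged: b = (1, 1, 1, 1).
  b_1=1 ≤ 1
  b_2=1 ≤ 2
  b_3=1 ≤ 3
  b_4=1 ≤ 4
All bounds hold ⇒ YES

YES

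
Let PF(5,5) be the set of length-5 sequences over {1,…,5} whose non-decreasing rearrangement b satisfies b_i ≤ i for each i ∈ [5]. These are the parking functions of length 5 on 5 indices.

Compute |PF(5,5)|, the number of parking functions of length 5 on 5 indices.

Count = 1·6^4 = 1·1296 = 1296 [KW]
Check (1,3,3,3,2) → sorted (1,2,3,3,3): b_i ≤ i ∀i, a PF.

1296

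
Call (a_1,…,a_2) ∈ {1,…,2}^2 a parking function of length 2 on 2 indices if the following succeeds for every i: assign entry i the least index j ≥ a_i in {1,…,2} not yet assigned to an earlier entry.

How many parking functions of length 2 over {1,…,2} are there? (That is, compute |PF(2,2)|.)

3

#PF = (2+1−2)·(2+1)^{2−1} = 1×3 = 3 (Konheim–Weiss)
Check (1,1) → sorted (1,1): b_i ≤ i ∀i, a PF.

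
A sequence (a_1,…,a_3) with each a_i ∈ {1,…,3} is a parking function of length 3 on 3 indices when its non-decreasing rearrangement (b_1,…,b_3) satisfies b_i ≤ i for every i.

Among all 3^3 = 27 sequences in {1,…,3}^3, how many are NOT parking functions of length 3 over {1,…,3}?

11

#PF = 1·4^2 = 1 · 16 = 16 (Pollak)
Example (2,3,3) → sorted (2,3,3): b_1=2>1, not a PF.
Total 27; non-PF = 27−16 = 11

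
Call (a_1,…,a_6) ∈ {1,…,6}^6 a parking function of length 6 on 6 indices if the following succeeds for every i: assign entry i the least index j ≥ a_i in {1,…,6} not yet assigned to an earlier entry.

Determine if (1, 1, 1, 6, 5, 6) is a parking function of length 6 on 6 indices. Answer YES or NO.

NO

Sorted: b = (1, 1, 1, 5, 6, 6).
  b_1=1 ≤ 1
  b_2=1 ≤ 2
  b_3=1 ≤ 3
  b_4=5 > 4
  fails at i=4 ⇒ NO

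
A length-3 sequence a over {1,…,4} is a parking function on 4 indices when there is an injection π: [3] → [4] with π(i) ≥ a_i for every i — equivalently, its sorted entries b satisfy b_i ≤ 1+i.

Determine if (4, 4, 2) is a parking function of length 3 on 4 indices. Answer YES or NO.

Rearranged: b = (2, 4, 4).
  b_1=2 ≤ 2
  b_2=4 > 3
  fails at i=2 ⇒ NO

NO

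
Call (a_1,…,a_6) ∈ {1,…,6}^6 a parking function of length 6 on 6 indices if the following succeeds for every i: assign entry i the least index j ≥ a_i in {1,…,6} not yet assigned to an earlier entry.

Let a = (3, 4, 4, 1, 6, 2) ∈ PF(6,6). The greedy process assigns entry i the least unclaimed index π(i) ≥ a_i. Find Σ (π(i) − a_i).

Σπ(i) = 1+…+6 = 21; Σa = 3+4+4+1+6+2 = 20; disp = 21−20 = 1.

1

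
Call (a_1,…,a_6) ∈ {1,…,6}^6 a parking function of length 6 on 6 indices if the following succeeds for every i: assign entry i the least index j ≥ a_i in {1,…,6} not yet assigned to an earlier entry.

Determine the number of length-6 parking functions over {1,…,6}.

16807

Count = 1·7^5 = 1×16807 = 16807 (Konheim–Weiss)
One tuple (4,2,4,1,6,3) → sorted (1,2,3,4,4,6): b_i ≤ i ∀i, a PF.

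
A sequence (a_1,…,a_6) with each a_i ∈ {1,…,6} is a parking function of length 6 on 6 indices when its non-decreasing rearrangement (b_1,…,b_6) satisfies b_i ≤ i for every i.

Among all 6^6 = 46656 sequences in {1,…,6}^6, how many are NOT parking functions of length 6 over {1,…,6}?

29849

|PF(6,6)| = (7−6)·7^(6−1) = 1 · 16807 = 16807 [KW]
One tuple (2,3,5,4,6,6) → sorted (2,3,4,5,6,6): b_1=2>1, not a PF.
Total 46656; non-PF = 46656−16807 = 29849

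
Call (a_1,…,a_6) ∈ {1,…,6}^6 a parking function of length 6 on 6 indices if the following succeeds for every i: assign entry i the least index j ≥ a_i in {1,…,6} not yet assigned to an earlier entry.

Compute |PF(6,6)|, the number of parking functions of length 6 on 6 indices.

16807

|PF| = 1·7^5 = 1 · 16807 = 16807 (Konheim–Weiss)
Check (2,4,4,3,6,1) → sorted (1,2,3,4,4,6): b_i ≤ i ∀i, a PF.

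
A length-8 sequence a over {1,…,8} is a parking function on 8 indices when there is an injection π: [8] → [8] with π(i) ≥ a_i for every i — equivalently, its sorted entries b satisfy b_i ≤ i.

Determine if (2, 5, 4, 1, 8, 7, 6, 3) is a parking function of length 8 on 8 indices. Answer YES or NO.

YES

Order a: b = (1, 2, 3, 4, 5, 6, 7, 8).
  b_1=1 ≤ 1
  b_2=2 ≤ 2
  b_3=3 ≤ 3
  b_4=4 ≤ 4
  b_5=5 ≤ 5
  b_6=6 ≤ 6
  b_7=7 ≤ 7
  b_8=8 ≤ 8
All bounds hold ⇒ YES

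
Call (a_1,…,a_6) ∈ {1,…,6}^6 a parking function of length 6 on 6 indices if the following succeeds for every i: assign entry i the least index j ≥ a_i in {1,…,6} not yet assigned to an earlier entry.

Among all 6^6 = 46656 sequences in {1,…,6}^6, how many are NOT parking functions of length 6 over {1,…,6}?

29849

|PF| = (6−6+1)·(6+1)^(6−1) = 1×16807 = 16807 (Pollak)
Example (6,4,2,2,3,5) → sorted (2,2,3,4,5,6): b_1=2>1, not a PF.
So 46656 − 16807 = 29849 fail.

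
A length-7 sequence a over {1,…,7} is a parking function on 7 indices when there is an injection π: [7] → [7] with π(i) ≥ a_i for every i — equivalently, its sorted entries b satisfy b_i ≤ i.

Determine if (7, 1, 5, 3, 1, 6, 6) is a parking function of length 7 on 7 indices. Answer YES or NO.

Rearranged: b = (1, 1, 3, 5, 6, 6, 7).
  b_1=1 ≤ 1
  b_2=1 ≤ 2
  b_3=3 ≤ 3
  b_4=5 > 4
  fails at i=4 ⇒ NO

NO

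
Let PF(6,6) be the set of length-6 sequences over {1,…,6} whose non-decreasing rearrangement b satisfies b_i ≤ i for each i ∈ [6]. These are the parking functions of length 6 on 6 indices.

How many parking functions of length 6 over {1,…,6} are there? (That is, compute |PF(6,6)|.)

#PF = (6+1−6)·(6+1)^{6−1} = 1·16807 = 16807 [KW]
One tuple (3,4,2,6,4,1) → sorted (1,2,3,4,4,6): b_i ≤ i ∀i, a PF.

16807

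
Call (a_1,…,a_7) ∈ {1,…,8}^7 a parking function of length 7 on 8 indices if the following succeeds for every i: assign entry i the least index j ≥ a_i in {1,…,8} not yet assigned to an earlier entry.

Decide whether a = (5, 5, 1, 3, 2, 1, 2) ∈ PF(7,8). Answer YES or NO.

YES

Order a: b = (1, 1, 2, 2, 3, 5, 5).
  b_1=1 ≤ 2
  b_2=1 ≤ 3
  b_3=2 ≤ 4
  b_4=2 ≤ 5
  b_5=3 ≤ 6
  b_6=5 ≤ 7
  b_7=5 ≤ 8
All bounds hold ⇒ YES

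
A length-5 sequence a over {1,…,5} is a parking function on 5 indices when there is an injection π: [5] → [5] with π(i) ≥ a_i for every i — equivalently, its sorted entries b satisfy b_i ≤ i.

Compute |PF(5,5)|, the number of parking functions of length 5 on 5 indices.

#PF = 1·6^4 = 1 · 1296 = 1296 (Konheim–Weiss)
E.g. (1,1,3,1,2) → sorted (1,1,1,2,3): b_i ≤ i ∀i, a PF.

1296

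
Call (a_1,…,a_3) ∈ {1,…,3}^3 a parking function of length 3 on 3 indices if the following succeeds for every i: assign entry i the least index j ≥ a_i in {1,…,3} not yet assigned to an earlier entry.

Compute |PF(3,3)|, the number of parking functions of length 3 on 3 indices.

16

#PF = (4−3)·4^(3−1) = 1×16 = 16 (Pollak)
E.g. (1,1,1) → sorted (1,1,1): b_i ≤ i ∀i, a PF.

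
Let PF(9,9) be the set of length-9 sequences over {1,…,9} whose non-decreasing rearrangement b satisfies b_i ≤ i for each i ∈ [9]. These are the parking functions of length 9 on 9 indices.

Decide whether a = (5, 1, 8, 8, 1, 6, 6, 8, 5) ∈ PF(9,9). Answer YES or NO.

Order a: b = (1, 1, 5, 5, 6, 6, 8, 8, 8).
  b_1=1 ≤ 1
  b_2=1 ≤ 2
  b_3=5 > 3
  fails at i=3 ⇒ NO

NO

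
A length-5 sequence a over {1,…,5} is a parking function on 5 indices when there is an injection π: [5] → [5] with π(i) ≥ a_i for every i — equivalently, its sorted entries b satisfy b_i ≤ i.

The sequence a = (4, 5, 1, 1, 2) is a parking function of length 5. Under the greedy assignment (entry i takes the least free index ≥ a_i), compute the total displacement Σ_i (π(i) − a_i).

Σπ(i) = 1+…+5 = 15; Σa = 4+5+1+1+2 = 13; disp = 15−13 = 2.

2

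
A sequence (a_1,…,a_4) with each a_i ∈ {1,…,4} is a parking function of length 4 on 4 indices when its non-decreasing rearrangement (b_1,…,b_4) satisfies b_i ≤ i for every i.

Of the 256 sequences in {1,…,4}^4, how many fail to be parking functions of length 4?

#PF = (5−4)·5^(4−1) = 1×125 = 125 (Konheim–Weiss)
Check (4,4,4,4) → sorted (4,4,4,4): b_1=4>1, not a PF.
Total 256; non-PF = 256−125 = 131

131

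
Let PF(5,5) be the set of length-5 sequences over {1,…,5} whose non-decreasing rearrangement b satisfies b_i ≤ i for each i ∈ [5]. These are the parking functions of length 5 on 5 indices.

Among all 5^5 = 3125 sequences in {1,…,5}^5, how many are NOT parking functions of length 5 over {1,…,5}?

1829

|PF| = (5+1−5)·(5+1)^{5−1} = 1×1296 = 1296
Check (5,3,5,3,5) → sorted (3,3,5,5,5): b_1=3>1, not a PF.
So 3125 − 1296 = 1829 fail.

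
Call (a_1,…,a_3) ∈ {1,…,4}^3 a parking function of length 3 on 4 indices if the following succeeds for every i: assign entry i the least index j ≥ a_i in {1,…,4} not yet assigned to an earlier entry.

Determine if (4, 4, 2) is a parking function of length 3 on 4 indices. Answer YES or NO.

Rearranged: b = (2, 4, 4).
  b_1=2 ≤ 2
  b_2=4 > 3
  fails at i=2 ⇒ NO

NO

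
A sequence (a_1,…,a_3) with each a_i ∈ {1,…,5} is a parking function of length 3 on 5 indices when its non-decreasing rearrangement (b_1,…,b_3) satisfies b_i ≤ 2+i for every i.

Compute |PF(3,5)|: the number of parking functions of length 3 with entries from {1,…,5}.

108

#PF = (6−3)·6^(3−1) = 3 · 36 = 108 (Pollak)
Check (3,1,2) → sorted (1,2,3): b_i ≤ 2+i ∀i, a PF.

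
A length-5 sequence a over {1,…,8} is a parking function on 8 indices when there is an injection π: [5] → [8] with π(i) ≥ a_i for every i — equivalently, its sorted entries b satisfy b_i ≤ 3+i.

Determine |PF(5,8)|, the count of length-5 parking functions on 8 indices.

26244

#PF = (8+1−5)·(8+1)^{5−1} = 4×6561 = 26244 [KW]
Check (1,1,3,5,8) → sorted (1,1,3,5,8): b_i ≤ 3+i ∀i, a PF.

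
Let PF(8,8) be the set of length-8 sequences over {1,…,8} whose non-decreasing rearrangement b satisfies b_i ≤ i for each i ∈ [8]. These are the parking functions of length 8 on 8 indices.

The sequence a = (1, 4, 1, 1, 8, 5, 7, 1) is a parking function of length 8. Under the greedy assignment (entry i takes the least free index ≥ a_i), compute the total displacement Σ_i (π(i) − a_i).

8

Σπ(i) = 1+…+8 = 36; Σa = 1+4+1+1+8+5+7+1 = 28; disp = 36−28 = 8.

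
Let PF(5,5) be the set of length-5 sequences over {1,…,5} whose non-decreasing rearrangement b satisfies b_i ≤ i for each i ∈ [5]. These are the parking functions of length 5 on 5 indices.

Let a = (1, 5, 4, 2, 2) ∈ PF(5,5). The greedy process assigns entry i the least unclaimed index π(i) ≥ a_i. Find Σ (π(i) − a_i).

Σπ(i) = 1+…+5 = 15; Σa = 1+5+4+2+2 = 14; disp = 15−14 = 1.

1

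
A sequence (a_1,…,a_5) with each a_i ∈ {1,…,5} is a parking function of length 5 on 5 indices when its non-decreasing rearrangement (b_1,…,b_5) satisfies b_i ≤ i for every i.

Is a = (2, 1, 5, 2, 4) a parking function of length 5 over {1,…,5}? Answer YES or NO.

Sorted: b = (1, 2, 2, 4, 5).
  b_1=1 ≤ 1
  b_2=2 ≤ 2
  b_3=2 ≤ 3
  b_4=4 ≤ 4
  b_5=5 ≤ 5
All bounds hold ⇒ YES

YES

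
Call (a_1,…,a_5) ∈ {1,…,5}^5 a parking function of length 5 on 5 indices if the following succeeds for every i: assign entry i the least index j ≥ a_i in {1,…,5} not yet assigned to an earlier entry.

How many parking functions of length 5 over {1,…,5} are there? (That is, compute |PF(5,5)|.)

1296

Count = (6−5)·6^(5−1) = 1 · 1296 = 1296 (Konheim–Weiss)
Check (2,3,1,4,5) → sorted (1,2,3,4,5): b_i ≤ i ∀i, a PF.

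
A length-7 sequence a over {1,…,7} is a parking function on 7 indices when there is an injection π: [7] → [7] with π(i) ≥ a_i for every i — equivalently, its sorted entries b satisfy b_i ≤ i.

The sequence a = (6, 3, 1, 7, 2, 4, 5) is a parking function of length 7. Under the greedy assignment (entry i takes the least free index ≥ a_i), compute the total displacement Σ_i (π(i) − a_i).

Σπ = 7·8/2 = 28 (π permutes [7]); Σa = 6+3+1+7+2+4+5 = 28; disp = 28−28 = 0.

0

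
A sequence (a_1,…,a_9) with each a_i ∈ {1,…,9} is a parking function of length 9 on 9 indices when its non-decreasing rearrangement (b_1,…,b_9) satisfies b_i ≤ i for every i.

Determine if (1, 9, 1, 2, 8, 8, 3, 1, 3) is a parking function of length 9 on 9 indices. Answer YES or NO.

NO

Order a: b = (1, 1, 1, 2, 3, 3, 8, 8, 9).
  b_1=1 ≤ 1
  b_2=1 ≤ 2
  b_3=1 ≤ 3
  b_4=2 ≤ 4
  b_5=3 ≤ 5
  b_6=3 ≤ 6
  b_7=8 > 7
  fails at i=7 ⇒ NO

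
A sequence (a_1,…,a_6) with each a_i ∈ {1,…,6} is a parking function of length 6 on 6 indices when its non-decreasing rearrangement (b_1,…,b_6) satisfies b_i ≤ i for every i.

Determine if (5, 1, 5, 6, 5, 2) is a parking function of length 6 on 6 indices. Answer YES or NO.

Sorted: b = (1, 2, 5, 5, 5, 6).
  b_1=1 ≤ 1
  b_2=2 ≤ 2
  b_3=5 > 3
  fails at i=3 ⇒ NO

NO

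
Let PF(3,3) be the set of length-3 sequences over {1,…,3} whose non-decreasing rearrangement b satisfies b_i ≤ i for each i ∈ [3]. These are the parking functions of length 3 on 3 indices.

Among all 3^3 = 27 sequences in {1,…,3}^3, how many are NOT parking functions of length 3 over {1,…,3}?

11

#PF = (3−3+1)·(3+1)^(3−1) = 1×16 = 16 [KW]
E.g. (3,3,2) → sorted (2,3,3): b_1=2>1, not a PF.
Total 27; non-PF = 27−16 = 11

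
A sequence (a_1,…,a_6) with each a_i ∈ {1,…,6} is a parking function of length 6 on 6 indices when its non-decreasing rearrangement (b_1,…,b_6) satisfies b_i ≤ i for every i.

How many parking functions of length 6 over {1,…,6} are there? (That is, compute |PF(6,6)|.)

Count = 1·7^5 = 1 · 16807 = 16807 (Konheim–Weiss)
Check (2,3,1,2,2,5) → sorted (1,2,2,2,3,5): b_i ≤ i ∀i, a PF.

16807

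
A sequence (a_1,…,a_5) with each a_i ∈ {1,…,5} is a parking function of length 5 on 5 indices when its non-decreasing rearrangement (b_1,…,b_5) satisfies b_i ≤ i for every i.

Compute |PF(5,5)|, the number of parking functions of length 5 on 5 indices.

Count = (6−5)·6^(5−1) = 1 · 1296 = 1296 (Pollak)
Example (1,1,2,2,3) → sorted (1,1,2,2,3): b_i ≤ i ∀i, a PF.

1296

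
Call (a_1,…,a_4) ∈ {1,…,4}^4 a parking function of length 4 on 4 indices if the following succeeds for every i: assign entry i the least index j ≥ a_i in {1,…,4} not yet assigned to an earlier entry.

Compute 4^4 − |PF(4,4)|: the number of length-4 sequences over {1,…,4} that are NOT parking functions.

Count = (4−4+1)·(4+1)^(4−1) = 1·125 = 125 [KW]
One tuple (1,3,3,3) → sorted (1,3,3,3): b_2=3>2, not a PF.
So 256 − 125 = 131 fail.

131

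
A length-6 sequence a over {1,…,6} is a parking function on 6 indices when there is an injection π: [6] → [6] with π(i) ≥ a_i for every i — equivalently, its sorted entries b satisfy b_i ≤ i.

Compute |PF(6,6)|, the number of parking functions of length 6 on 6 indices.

#PF = 1·7^5 = 1×16807 = 16807
E.g. (2,1,2,5,1,1) → sorted (1,1,1,2,2,5): b_i ≤ i ∀i, a PF.

16807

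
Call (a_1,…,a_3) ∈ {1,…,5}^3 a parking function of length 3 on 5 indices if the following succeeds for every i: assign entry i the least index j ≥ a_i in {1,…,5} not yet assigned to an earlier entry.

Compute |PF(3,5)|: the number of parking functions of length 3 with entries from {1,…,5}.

108

#PF = (6−3)·6^(3−1) = 3 · 36 = 108
One tuple (1,4,1) → sorted (1,1,4): b_i ≤ 2+i ∀i, a PF.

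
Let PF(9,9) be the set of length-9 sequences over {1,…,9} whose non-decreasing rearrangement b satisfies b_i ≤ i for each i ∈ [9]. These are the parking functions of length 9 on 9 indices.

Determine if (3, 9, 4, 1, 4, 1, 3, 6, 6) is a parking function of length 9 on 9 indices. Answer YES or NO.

Order a: b = (1, 1, 3, 3, 4, 4, 6, 6, 9).
  b_1=1 ≤ 1
  b_2=1 ≤ 2
  b_3=3 ≤ 3
  b_4=3 ≤ 4
  b_5=4 ≤ 5
  b_6=4 ≤ 6
  b_7=6 ≤ 7
  b_8=6 ≤ 8
  b_9=9 ≤ 9
All bounds hold ⇒ YES

YES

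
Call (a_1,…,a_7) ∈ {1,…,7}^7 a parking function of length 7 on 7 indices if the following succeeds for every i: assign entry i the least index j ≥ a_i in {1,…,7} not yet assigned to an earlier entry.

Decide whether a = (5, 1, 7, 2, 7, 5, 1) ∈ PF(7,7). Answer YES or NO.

Rearranged: b = (1, 1, 2, 5, 5, 7, 7).
  b_1=1 ≤ 1
  b_2=1 ≤ 2
  b_3=2 ≤ 3
  b_4=5 > 4
  fails at i=4 ⇒ NO

NO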